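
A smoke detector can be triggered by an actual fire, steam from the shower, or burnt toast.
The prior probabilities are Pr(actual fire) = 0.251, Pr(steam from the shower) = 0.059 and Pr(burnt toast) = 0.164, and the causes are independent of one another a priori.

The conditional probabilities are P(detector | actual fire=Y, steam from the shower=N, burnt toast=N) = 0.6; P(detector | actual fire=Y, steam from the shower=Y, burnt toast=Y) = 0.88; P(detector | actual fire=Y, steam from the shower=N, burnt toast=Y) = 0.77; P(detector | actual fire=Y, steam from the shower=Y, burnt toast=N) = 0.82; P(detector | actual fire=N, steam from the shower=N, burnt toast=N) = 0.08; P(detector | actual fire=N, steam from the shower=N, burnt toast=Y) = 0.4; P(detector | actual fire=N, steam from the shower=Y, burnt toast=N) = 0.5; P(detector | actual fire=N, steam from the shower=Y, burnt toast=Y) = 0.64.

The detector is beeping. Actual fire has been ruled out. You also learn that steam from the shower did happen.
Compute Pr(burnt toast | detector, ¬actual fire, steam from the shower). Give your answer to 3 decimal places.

Pr(burnt toast | detector, ¬actual fire, steam from the shower) ≈ 0.201

P(detector | ¬actual fire, steam from the shower) = 0.5*0.836 + 0.64*0.164 = 0.418000 + 0.104960 = 0.522960
Restricting to configurations with burnt toast present: 0.64*0.164 = 0.104960.
Hence the posterior is 0.104960/0.522960 ≈ 0.201.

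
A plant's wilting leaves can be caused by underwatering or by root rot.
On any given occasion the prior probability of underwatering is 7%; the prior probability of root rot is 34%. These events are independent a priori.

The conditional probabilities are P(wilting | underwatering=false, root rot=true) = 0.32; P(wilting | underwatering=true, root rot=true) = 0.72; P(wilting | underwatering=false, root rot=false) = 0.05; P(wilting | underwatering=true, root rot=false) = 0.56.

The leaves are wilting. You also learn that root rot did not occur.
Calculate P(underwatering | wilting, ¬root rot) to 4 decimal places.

Sum P(wilting|·) weighted by the priors over both values of underwatering:
  P(wilting | ¬root rot) = 0.05*0.93 + 0.56*0.07
        = 0.046500 + 0.039200 = 0.085700
Keeping only the underwatering-present terms gives 0.039200, so
  P(underwatering | wilting, ¬root rot) = 0.039200 / 0.085700 ≈ 0.4574

P(underwatering | wilting, ¬root rot) ≈ 0.4574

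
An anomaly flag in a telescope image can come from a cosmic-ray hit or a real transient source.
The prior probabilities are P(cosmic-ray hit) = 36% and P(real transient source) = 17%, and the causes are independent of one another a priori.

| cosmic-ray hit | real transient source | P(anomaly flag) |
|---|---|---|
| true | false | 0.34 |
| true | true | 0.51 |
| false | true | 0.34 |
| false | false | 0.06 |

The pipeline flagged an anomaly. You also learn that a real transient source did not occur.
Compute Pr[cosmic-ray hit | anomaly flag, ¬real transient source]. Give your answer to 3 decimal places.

Pr[cosmic-ray hit | anomaly flag, ¬real transient source] ≈ 0.761

P(anomaly flag | ¬real transient source) = 0.06*0.64 + 0.34*0.36 = 0.038400 + 0.122400 = 0.160800
The cosmic-ray hit-present share is 0.34*0.36 = 0.122400.
So P(cosmic-ray hit | anomaly flag, ¬real transient source) = 0.122400/0.160800 ≈ 0.761.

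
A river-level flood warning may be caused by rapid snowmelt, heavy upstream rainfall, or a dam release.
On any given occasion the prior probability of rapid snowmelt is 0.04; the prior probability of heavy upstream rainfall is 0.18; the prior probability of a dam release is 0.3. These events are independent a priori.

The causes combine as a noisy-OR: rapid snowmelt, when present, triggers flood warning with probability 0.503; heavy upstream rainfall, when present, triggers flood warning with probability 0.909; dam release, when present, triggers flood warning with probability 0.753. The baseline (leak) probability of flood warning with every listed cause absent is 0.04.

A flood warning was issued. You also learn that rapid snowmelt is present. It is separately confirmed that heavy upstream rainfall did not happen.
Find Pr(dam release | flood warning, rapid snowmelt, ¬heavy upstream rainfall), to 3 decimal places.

Pr(dam release | flood warning, rapid snowmelt, ¬heavy upstream rainfall) ≈ 0.420

Under noisy-OR, P(flood warning | causes) = 1 − (1−0.04)·∏(1−qᵢ) over the active causes.
P(flood warning | rapid snowmelt, ¬heavy upstream rainfall) = 0.52288×0.7 + 0.882151×0.3 = 0.366016 + 0.264645 = 0.630661
The dam release-present share is 0.882151×0.3 = 0.264645.
P(dam release | flood warning, rapid snowmelt, ¬heavy upstream rainfall) = 0.264645 / 0.630661 ≈ 0.420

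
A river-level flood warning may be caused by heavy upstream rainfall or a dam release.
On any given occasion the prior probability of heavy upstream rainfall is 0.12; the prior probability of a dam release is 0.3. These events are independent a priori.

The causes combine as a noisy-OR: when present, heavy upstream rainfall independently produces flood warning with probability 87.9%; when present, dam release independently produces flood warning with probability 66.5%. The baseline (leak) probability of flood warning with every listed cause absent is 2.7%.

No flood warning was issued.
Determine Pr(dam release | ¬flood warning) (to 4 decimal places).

Pr(dam release | ¬flood warning) ≈ 0.1255

Under noisy-OR, P(flood warning | causes) = 1 − (1−0.027)·∏(1−qᵢ) over the active causes.
Weight on dam release=true, given the evidence: 0.086052 + 0.001420 = 0.087472
The normalizing constant is 0.973·0.88·0.7 + 0.325955·0.88·0.3 + 0.117733·0.12·0.7 + 0.039441·0.12·0.3 = 0.696730
P(dam release | ¬flood warning) = 0.087472/0.696730 ≈ 0.1255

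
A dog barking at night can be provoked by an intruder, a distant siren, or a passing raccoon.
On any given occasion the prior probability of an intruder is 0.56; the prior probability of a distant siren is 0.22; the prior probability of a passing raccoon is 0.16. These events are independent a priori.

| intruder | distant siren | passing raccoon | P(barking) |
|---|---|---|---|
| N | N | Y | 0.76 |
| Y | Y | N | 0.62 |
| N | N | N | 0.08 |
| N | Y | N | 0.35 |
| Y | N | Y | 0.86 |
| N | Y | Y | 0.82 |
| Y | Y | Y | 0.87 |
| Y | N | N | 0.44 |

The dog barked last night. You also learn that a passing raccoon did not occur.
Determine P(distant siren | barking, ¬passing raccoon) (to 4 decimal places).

By total probability over the 4 (intruder, distant siren) configurations:
  P(barking | ¬passing raccoon) = 0.08·0.44·0.78 + 0.35·0.44·0.22 + 0.44·0.56·0.78 + 0.62·0.56·0.22
        = 0.027456 + 0.033880 + 0.192192 + 0.076384 = 0.329912
Configurations with distant siren contribute 0.110264, so
  P(distant siren | barking, ¬passing raccoon) = 0.110264 / 0.329912 ≈ 0.3342

P(distant siren | barking, ¬passing raccoon) ≈ 0.3342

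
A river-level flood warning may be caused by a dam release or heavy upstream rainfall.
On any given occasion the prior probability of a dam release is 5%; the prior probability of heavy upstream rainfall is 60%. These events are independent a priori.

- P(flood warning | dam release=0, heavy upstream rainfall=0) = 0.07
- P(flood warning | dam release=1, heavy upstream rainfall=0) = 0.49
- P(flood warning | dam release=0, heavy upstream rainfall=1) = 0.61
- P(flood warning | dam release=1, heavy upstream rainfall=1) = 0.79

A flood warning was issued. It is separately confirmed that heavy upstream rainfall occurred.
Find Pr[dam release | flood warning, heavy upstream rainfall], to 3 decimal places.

Pr[dam release | flood warning, heavy upstream rainfall] ≈ 0.064

P(flood warning | heavy upstream rainfall) = 0.61×0.95 + 0.79×0.05 = 0.579500 + 0.039500 = 0.619000
Of this, 0.039500 comes from 0.79×0.05 (the dam release=true cases).
Hence the posterior is 0.039500/0.619000 ≈ 0.064.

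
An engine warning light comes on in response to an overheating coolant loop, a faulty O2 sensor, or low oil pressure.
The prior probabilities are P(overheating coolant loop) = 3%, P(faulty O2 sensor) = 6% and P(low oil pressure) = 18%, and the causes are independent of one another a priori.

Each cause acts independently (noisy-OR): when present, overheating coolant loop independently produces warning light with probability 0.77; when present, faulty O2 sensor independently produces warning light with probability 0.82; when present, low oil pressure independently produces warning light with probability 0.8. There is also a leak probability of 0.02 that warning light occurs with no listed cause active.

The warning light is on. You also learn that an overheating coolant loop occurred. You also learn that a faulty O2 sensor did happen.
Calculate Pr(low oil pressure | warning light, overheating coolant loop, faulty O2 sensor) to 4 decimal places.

Pr(low oil pressure | warning light, overheating coolant loop, faulty O2 sensor) ≈ 0.1850

Under noisy-OR, P(warning light | causes) = 1 − (1−0.02)·∏(1−qᵢ) over the active causes.
Numerator (weight on configurations with low oil pressure): 0.991886*0.18 = 0.178539
Normalizer over all consistent configurations: 0.959428*0.82 + 0.991886*0.18 = 0.965270
Posterior = 0.178539 / 0.965270 ≈ 0.1850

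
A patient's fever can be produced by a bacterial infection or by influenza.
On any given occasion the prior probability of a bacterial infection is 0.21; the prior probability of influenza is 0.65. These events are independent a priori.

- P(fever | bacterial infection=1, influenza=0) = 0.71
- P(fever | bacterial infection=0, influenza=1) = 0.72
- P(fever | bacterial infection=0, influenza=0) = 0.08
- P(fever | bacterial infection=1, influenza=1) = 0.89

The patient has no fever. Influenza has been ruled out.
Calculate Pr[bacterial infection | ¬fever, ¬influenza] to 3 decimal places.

Weight on bacterial infection=true, given the evidence: 0.29×0.21 = 0.060900
Denominator P(¬fever | ¬influenza): 0.92×0.79 + 0.29×0.21 = 0.787700
Posterior = 0.060900 / 0.787700 ≈ 0.077

Pr[bacterial infection | ¬fever, ¬influenza] ≈ 0.077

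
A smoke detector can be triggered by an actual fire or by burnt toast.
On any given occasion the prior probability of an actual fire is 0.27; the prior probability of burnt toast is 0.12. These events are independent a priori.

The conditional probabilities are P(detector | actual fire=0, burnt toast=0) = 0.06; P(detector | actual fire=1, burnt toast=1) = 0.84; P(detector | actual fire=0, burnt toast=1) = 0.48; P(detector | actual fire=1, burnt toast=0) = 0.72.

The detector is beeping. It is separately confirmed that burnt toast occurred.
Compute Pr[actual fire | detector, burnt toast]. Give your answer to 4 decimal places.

Weight on actual fire=true, given the evidence: 0.84×0.27 = 0.226800
Normalizer over all consistent configurations: 0.48×0.73 + 0.84×0.27 = 0.577200
P(actual fire | detector, burnt toast) = 0.226800/0.577200 ≈ 0.3929

Pr[actual fire | detector, burnt toast] ≈ 0.3929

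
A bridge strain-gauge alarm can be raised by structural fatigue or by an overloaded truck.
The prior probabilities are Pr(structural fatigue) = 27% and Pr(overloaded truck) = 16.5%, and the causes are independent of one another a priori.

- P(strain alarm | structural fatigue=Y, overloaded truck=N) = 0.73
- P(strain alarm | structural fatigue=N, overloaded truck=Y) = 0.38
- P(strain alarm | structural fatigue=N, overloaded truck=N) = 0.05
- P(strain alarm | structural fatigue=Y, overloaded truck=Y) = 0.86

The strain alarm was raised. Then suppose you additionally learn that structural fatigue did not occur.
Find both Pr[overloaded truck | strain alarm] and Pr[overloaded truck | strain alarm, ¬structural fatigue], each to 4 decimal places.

Pr[overloaded truck | strain alarm] ≈ 0.3012; Pr[overloaded truck | strain alarm, ¬structural fatigue] ≈ 0.6003

Weight on overloaded truck=true, given the evidence: 0.045771 + 0.038313 = 0.084084
The normalizing constant is 0.05×0.73×0.835 + 0.38×0.73×0.165 + 0.73×0.27×0.835 + 0.86×0.27×0.165 = 0.279139
Posterior = 0.084084 / 0.279139 ≈ 0.3012

With the extra evidence:
P(strain alarm | ¬structural fatigue) = 0.05·0.835 + 0.38·0.165 = 0.041750 + 0.062700 = 0.104450
Of this, 0.062700 comes from 0.38·0.165 (the overloaded truck=true cases).
Hence the posterior is 0.062700/0.104450 ≈ 0.6003.
With structural fatigue excluded, overloaded truck must carry more of the explanatory weight for the strain alarm.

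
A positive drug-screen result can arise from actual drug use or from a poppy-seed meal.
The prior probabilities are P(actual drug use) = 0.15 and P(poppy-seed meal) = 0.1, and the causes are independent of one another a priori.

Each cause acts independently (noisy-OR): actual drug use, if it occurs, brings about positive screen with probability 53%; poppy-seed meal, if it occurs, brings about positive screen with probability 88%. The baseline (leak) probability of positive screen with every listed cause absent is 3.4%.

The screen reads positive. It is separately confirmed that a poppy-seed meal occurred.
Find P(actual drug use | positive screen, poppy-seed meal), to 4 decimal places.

Under noisy-OR, P(positive screen | causes) = 1 − (1−0.034)·∏(1−qᵢ) over the active causes.
For the numerator, keep only actual drug use=true terms: 0.945518*0.15 = 0.141828
Normalizer over all consistent configurations: 0.88408*0.85 + 0.945518*0.15 = 0.893296
P(actual drug use | positive screen, poppy-seed meal) = 0.141828/0.893296 ≈ 0.1588

P(actual drug use | positive screen, poppy-seed meal) ≈ 0.1588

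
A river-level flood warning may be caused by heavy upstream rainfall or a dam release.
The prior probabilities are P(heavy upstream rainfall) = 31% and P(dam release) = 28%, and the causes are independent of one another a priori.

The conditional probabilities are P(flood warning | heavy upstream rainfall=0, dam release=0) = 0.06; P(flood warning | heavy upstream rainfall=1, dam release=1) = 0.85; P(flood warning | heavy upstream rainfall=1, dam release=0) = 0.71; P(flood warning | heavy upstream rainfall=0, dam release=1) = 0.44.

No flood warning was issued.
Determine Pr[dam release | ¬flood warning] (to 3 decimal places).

P(¬flood warning) = 0.94*0.69*0.72 + 0.56*0.69*0.28 + 0.29*0.31*0.72 + 0.15*0.31*0.28 = 0.466992 + 0.108192 + 0.064728 + 0.013020 = 0.652932
Of this, 0.121212 comes from 0.108192 + 0.013020 (the dam release=true cases).
So P(dam release | ¬flood warning) = 0.121212/0.652932 ≈ 0.186.

Pr[dam release | ¬flood warning] ≈ 0.186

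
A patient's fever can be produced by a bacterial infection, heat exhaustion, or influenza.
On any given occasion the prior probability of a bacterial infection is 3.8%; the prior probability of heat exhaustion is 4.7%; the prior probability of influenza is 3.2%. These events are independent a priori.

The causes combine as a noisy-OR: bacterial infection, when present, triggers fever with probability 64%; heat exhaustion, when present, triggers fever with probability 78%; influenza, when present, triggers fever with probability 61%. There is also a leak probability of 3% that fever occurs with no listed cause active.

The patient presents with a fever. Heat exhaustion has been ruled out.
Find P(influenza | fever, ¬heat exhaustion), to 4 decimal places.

P(influenza | fever, ¬heat exhaustion) ≈ 0.2801

Under noisy-OR, P(fever | causes) = 1 − (1−0.03)·∏(1−qᵢ) over the active causes.
For the numerator, keep only influenza=true terms: 0.019138 + 0.001050 = 0.020188
The normalizing constant is 0.03×0.962×0.968 + 0.6217×0.962×0.032 + 0.6508×0.038×0.968 + 0.863812×0.038×0.032 = 0.072063
P(influenza | fever, ¬heat exhaustion) = 0.020188/0.072063 ≈ 0.2801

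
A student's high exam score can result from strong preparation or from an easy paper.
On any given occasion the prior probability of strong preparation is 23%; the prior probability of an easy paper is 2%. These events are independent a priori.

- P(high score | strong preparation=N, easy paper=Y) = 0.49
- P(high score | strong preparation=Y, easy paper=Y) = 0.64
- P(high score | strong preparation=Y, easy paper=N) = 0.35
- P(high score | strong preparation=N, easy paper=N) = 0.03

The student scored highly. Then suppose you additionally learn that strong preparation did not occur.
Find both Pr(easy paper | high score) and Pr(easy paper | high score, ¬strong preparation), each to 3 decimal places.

Pr(easy paper | high score) ≈ 0.094; Pr(easy paper | high score, ¬strong preparation) ≈ 0.250

For the numerator, keep only easy paper=true terms: 0.007546 + 0.002944 = 0.010490
Normalizer over all consistent configurations: 0.03×0.77×0.98 + 0.49×0.77×0.02 + 0.35×0.23×0.98 + 0.64×0.23×0.02 = 0.112018
Posterior = 0.010490 / 0.112018 ≈ 0.094

Now also conditioning on strong preparation≠true:
Enumerate both values of easy paper and weight by the priors:
  P(high score | ¬strong preparation) = 0.03·0.98 + 0.49·0.02
        = 0.029400 + 0.009800 = 0.039200
Configurations with easy paper contribute 0.009800, so
  P(easy paper | high score, ¬strong preparation) = 0.009800 / 0.039200 ≈ 0.250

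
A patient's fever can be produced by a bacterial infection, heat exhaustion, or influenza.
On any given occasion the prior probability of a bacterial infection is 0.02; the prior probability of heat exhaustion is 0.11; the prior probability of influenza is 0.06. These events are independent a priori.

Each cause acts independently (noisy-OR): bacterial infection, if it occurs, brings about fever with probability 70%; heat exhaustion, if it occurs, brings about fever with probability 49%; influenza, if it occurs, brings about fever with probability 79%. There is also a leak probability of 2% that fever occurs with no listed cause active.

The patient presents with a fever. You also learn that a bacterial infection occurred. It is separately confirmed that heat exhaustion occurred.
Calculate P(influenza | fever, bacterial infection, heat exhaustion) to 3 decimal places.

Under noisy-OR, P(fever | causes) = 1 − (1−0.02)·∏(1−qᵢ) over the active causes.
Numerator (weight on configurations with influenza): 0.968513*0.06 = 0.058111
Normalizer over all consistent configurations: 0.85006*0.94 + 0.968513*0.06 = 0.857167
Posterior = 0.058111 / 0.857167 ≈ 0.068

P(influenza | fever, bacterial infection, heat exhaustion) ≈ 0.068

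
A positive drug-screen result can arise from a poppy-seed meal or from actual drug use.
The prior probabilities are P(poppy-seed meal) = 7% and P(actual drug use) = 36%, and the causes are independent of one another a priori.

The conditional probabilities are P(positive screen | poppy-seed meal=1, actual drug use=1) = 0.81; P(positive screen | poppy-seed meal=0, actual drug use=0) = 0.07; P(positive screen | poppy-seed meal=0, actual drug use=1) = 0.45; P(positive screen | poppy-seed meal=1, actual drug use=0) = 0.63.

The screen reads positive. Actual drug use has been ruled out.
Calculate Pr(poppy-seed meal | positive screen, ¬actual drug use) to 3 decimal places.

Pr(poppy-seed meal | positive screen, ¬actual drug use) ≈ 0.404

P(positive screen | ¬actual drug use) = 0.07×0.93 + 0.63×0.07 = 0.065100 + 0.044100 = 0.109200
The poppy-seed meal-present share is 0.63×0.07 = 0.044100.
Hence the posterior is 0.044100/0.109200 ≈ 0.404.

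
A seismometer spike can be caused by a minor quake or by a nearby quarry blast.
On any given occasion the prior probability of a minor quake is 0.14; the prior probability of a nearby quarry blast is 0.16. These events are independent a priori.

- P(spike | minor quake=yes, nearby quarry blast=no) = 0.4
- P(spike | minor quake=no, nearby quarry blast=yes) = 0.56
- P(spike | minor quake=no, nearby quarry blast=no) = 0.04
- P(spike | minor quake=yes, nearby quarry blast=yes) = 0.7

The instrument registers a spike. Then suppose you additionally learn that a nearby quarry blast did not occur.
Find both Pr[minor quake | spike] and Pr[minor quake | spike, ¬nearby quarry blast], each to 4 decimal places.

By total probability over the 4 (minor quake, nearby quarry blast) configurations:
  P(spike) = 0.04·0.86·0.84 + 0.56·0.86·0.16 + 0.4·0.14·0.84 + 0.7·0.14·0.16
        = 0.028896 + 0.077056 + 0.047040 + 0.015680 = 0.168672
Configurations with minor quake contribute 0.062720, so
  P(minor quake | spike) = 0.062720 / 0.168672 ≈ 0.3718

Now condition on the additional information:
By total probability over both values of minor quake:
  P(spike | ¬nearby quarry blast) = 0.04*0.86 + 0.4*0.14
        = 0.034400 + 0.056000 = 0.090400
Configurations with minor quake contribute 0.056000, so
  P(minor quake | spike, ¬nearby quarry blast) = 0.056000 / 0.090400 ≈ 0.6195

Pr[minor quake | spike] ≈ 0.3718; Pr[minor quake | spike, ¬nearby quarry blast] ≈ 0.6195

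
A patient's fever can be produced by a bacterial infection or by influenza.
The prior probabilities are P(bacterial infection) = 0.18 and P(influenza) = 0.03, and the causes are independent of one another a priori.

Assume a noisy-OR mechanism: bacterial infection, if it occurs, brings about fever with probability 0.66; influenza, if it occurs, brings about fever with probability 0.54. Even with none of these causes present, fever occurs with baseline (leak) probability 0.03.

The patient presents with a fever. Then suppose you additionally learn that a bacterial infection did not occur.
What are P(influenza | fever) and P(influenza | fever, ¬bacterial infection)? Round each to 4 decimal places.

P(influenza | fever) ≈ 0.1144; P(influenza | fever, ¬bacterial infection) ≈ 0.3634

Under noisy-OR, P(fever | causes) = 1 − (1−0.03)·∏(1−qᵢ) over the active causes.
For the numerator, keep only influenza=true terms: 0.013623 + 0.004581 = 0.018204
Denominator P(fever): 0.03×0.82×0.97 + 0.5538×0.82×0.03 + 0.6702×0.18×0.97 + 0.848292×0.18×0.03 = 0.159083
P(influenza | fever) = 0.018204/0.159083 ≈ 0.1144

With the extra evidence:
Sum P(fever|·) weighted by the priors over both values of influenza:
  P(fever | ¬bacterial infection) = 0.03·0.97 + 0.5538·0.03
        = 0.029100 + 0.016614 = 0.045714
Keeping only the influenza-present terms gives 0.016614, so
  P(influenza | fever, ¬bacterial infection) = 0.016614 / 0.045714 ≈ 0.3634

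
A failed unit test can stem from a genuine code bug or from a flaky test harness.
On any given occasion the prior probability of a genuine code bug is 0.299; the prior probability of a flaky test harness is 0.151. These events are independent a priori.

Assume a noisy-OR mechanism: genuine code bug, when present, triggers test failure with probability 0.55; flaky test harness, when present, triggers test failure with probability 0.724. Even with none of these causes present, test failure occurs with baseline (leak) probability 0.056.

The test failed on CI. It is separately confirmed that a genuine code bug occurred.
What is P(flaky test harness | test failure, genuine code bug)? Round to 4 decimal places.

Under noisy-OR, P(test failure | causes) = 1 − (1−0.056)·∏(1−qᵢ) over the active causes.
Weight on flaky test harness=true, given the evidence: 0.882755×0.151 = 0.133296
Normalizer over all consistent configurations: 0.5752×0.849 + 0.882755×0.151 = 0.621641
P(flaky test harness | test failure, genuine code bug) = 0.133296/0.621641 ≈ 0.2144

P(flaky test harness | test failure, genuine code bug) ≈ 0.2144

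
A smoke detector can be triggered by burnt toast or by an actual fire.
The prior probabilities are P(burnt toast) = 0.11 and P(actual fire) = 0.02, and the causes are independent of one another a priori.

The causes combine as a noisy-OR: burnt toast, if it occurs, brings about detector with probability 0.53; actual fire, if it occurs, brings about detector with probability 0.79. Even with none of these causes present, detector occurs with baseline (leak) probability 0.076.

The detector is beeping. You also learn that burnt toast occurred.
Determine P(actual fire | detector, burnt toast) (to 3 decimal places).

P(actual fire | detector, burnt toast) ≈ 0.032

Under noisy-OR, P(detector | causes) = 1 − (1−0.076)·∏(1−qᵢ) over the active causes.
P(detector | burnt toast) = 0.56572×0.98 + 0.908801×0.02 = 0.554406 + 0.018176 = 0.572582
Restricting to configurations with actual fire present: 0.908801×0.02 = 0.018176.
P(actual fire | detector, burnt toast) = 0.018176 / 0.572582 ≈ 0.032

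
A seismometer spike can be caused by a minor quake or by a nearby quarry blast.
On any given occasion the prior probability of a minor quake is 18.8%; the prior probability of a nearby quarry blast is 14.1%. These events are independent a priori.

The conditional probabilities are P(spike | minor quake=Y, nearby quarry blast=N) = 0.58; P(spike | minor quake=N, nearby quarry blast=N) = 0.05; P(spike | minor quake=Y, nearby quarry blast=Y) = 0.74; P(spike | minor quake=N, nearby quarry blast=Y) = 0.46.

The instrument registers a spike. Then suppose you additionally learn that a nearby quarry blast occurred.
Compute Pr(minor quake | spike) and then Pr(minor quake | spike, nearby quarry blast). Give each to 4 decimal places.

Sum P(spike|·) weighted by the priors over the 4 (minor quake, nearby quarry blast) configurations:
  P(spike) = 0.05×0.812×0.859 + 0.46×0.812×0.141 + 0.58×0.188×0.859 + 0.74×0.188×0.141
        = 0.034875 + 0.052666 + 0.093665 + 0.019616 = 0.200822
Configurations with minor quake contribute 0.113281, so
  P(minor quake | spike) = 0.113281 / 0.200822 ≈ 0.5641

With the extra evidence:
P(spike | nearby quarry blast) = 0.46*0.812 + 0.74*0.188 = 0.373520 + 0.139120 = 0.512640
The minor quake-present share is 0.74*0.188 = 0.139120.
P(minor quake | spike, nearby quarry blast) = 0.139120 / 0.512640 ≈ 0.2714
The drop from 0.5641 to 0.2714 is the explaining-away (discounting) effect.

Pr(minor quake | spike) ≈ 0.5641; Pr(minor quake | spike, nearby quarry blast) ≈ 0.2714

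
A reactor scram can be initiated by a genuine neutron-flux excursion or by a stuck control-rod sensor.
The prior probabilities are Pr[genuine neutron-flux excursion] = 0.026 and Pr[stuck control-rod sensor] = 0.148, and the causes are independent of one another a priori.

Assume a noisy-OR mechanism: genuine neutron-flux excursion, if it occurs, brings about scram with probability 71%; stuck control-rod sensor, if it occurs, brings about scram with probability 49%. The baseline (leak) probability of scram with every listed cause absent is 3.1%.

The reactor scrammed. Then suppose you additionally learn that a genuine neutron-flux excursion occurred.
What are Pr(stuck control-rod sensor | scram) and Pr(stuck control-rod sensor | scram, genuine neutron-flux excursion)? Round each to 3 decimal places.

Pr(stuck control-rod sensor | scram) ≈ 0.647; Pr(stuck control-rod sensor | scram, genuine neutron-flux excursion) ≈ 0.171

Under noisy-OR, P(scram | causes) = 1 − (1−0.031)·∏(1−qᵢ) over the active causes.
P(scram) = 0.031·0.974·0.852 + 0.50581·0.974·0.148 + 0.71899·0.026·0.852 + 0.856685·0.026·0.148 = 0.025725 + 0.072914 + 0.015927 + 0.003297 = 0.117863
The stuck control-rod sensor-present share is 0.072914 + 0.003297 = 0.076211.
P(stuck control-rod sensor | scram) = 0.076211 / 0.117863 ≈ 0.647

With the extra evidence:
Numerator (weight on configurations with stuck control-rod sensor): 0.856685·0.148 = 0.126789
Normalizer over all consistent configurations: 0.71899·0.852 + 0.856685·0.148 = 0.739368
P(stuck control-rod sensor | scram, genuine neutron-flux excursion) = 0.126789/0.739368 ≈ 0.171
This is intercausal reasoning (explaining away): once genuine neutron-flux excursion accounts for the scram, stuck control-rod sensor becomes less likely.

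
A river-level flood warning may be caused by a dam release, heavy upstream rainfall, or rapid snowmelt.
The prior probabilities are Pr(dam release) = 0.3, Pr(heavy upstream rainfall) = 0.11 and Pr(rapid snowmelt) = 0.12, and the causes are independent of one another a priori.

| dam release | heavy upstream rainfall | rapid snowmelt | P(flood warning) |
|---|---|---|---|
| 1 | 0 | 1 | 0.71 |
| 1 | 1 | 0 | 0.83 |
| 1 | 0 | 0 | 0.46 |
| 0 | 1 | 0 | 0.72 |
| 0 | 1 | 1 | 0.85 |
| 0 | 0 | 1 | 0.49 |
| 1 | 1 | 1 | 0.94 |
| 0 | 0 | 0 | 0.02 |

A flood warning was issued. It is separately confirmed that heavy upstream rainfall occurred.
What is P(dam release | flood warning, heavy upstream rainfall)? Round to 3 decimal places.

Numerator (weight on configurations with dam release): 0.219120 + 0.033840 = 0.252960
Denominator P(flood warning | heavy upstream rainfall): 0.72*0.7*0.88 + 0.85*0.7*0.12 + 0.83*0.3*0.88 + 0.94*0.3*0.12 = 0.767880
Posterior = 0.252960 / 0.767880 ≈ 0.329

P(dam release | flood warning, heavy upstream rainfall) ≈ 0.329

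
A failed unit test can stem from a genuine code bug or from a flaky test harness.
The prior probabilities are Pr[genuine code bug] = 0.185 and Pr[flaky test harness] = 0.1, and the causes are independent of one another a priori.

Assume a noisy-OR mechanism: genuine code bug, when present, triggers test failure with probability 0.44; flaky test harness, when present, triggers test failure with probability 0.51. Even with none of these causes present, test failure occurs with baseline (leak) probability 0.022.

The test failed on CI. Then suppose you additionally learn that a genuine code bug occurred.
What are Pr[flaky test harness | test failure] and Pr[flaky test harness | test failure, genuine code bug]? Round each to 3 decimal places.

Pr[flaky test harness | test failure] ≈ 0.380; Pr[flaky test harness | test failure, genuine code bug] ≈ 0.152

Under noisy-OR, P(test failure | causes) = 1 − (1−0.022)·∏(1−qᵢ) over the active causes.
Sum P(test failure|·) weighted by the priors over the 4 (genuine code bug, flaky test harness) configurations:
  P(test failure) = 0.022*0.815*0.9 + 0.52078*0.815*0.1 + 0.45232*0.185*0.9 + 0.731637*0.185*0.1
        = 0.016137 + 0.042444 + 0.075311 + 0.013535 = 0.147427
Configurations with flaky test harness contribute 0.055979, so
  P(flaky test harness | test failure) = 0.055979 / 0.147427 ≈ 0.380

With the extra evidence:
By total probability over both values of flaky test harness:
  P(test failure | genuine code bug) = 0.45232*0.9 + 0.731637*0.1
        = 0.407088 + 0.073164 = 0.480252
The terms with flaky test harness present sum to 0.073164, so
  P(flaky test harness | test failure, genuine code bug) = 0.073164 / 0.480252 ≈ 0.152
Conditioning on genuine code bug lowers the posterior on flaky test harness: the classic explaining-away effect in a common-effect structure.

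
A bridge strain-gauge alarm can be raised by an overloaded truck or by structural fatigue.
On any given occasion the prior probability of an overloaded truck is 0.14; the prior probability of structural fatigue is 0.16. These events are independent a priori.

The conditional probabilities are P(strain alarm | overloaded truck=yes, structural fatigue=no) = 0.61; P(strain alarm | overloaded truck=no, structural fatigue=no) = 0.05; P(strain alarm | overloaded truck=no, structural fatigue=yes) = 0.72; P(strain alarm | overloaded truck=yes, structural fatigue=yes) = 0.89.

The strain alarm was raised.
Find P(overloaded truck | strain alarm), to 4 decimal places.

Enumerate the 4 (overloaded truck, structural fatigue) configurations and weight by the priors:
  P(strain alarm) = 0.05×0.86×0.84 + 0.72×0.86×0.16 + 0.61×0.14×0.84 + 0.89×0.14×0.16
        = 0.036120 + 0.099072 + 0.071736 + 0.019936 = 0.226864
The terms with overloaded truck present sum to 0.091672, so
  P(overloaded truck | strain alarm) = 0.091672 / 0.226864 ≈ 0.4041

P(overloaded truck | strain alarm) ≈ 0.4041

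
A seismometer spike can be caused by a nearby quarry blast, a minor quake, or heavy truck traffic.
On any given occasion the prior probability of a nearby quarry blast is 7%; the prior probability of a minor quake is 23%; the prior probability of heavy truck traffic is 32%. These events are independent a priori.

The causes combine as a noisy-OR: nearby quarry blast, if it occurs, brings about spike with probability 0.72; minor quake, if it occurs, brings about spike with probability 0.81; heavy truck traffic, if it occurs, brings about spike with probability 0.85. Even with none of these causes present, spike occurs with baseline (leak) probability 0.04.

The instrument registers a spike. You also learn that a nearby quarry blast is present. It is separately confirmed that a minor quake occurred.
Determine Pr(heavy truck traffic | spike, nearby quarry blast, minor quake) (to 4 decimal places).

Under noisy-OR, P(spike | causes) = 1 − (1−0.04)·∏(1−qᵢ) over the active causes.
P(spike | nearby quarry blast, minor quake) = 0.948928·0.68 + 0.992339·0.32 = 0.645271 + 0.317548 = 0.962819
Restricting to configurations with heavy truck traffic present: 0.992339·0.32 = 0.317548.
P(heavy truck traffic | spike, nearby quarry blast, minor quake) = 0.317548 / 0.962819 ≈ 0.3298

Pr(heavy truck traffic | spike, nearby quarry blast, minor quake) ≈ 0.3298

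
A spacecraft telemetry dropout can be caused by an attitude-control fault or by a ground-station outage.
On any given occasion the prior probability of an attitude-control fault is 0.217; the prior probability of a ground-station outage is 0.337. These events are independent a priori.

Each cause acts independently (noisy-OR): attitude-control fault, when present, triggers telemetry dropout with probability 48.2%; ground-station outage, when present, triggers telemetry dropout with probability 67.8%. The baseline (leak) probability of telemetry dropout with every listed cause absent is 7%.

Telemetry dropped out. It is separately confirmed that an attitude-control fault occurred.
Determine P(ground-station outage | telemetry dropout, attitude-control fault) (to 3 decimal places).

P(ground-station outage | telemetry dropout, attitude-control fault) ≈ 0.453

Under noisy-OR, P(telemetry dropout | causes) = 1 − (1−0.07)·∏(1−qᵢ) over the active causes.
Enumerate both values of ground-station outage and weight by the priors:
  P(telemetry dropout | attitude-control fault) = 0.51826×0.663 + 0.84488×0.337
        = 0.343606 + 0.284725 = 0.628331
Configurations with ground-station outage contribute 0.284725, so
  P(ground-station outage | telemetry dropout, attitude-control fault) = 0.284725 / 0.628331 ≈ 0.453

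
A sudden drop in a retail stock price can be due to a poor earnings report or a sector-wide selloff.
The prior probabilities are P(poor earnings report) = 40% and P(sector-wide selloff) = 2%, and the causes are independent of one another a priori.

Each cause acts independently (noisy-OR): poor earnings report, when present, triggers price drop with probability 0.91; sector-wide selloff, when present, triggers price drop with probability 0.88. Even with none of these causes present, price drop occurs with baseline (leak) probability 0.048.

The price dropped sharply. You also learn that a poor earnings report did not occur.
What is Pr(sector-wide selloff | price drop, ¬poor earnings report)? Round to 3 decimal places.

Pr(sector-wide selloff | price drop, ¬poor earnings report) ≈ 0.274

Under noisy-OR, P(price drop | causes) = 1 − (1−0.048)·∏(1−qᵢ) over the active causes.
P(price drop | ¬poor earnings report) = 0.048×0.98 + 0.88576×0.02 = 0.047040 + 0.017715 = 0.064755
The sector-wide selloff-present share is 0.88576×0.02 = 0.017715.
Hence the posterior is 0.017715/0.064755 ≈ 0.274.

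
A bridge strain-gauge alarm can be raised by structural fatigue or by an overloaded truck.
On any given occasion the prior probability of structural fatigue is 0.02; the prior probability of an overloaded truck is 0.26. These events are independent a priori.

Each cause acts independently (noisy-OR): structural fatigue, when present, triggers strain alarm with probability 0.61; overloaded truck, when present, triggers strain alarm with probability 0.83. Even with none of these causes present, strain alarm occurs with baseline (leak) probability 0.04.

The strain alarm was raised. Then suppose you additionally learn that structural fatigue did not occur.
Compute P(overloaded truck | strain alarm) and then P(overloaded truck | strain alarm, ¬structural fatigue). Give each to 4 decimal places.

P(overloaded truck | strain alarm) ≈ 0.8507; P(overloaded truck | strain alarm, ¬structural fatigue) ≈ 0.8802

Under noisy-OR, P(strain alarm | causes) = 1 − (1−0.04)·∏(1−qᵢ) over the active causes.
Numerator (weight on configurations with overloaded truck): 0.213217 + 0.004869 = 0.218086
Normalizer over all consistent configurations: 0.04·0.98·0.74 + 0.8368·0.98·0.26 + 0.6256·0.02·0.74 + 0.936352·0.02·0.26 = 0.256353
Posterior = 0.218086 / 0.256353 ≈ 0.8507

With the extra evidence:
P(strain alarm | ¬structural fatigue) = 0.04·0.74 + 0.8368·0.26 = 0.029600 + 0.217568 = 0.247168
The overloaded truck-present share is 0.8368·0.26 = 0.217568.
Hence the posterior is 0.217568/0.247168 ≈ 0.8802.
Ruling out structural fatigue raises the posterior on overloaded truck — the flip side of explaining away.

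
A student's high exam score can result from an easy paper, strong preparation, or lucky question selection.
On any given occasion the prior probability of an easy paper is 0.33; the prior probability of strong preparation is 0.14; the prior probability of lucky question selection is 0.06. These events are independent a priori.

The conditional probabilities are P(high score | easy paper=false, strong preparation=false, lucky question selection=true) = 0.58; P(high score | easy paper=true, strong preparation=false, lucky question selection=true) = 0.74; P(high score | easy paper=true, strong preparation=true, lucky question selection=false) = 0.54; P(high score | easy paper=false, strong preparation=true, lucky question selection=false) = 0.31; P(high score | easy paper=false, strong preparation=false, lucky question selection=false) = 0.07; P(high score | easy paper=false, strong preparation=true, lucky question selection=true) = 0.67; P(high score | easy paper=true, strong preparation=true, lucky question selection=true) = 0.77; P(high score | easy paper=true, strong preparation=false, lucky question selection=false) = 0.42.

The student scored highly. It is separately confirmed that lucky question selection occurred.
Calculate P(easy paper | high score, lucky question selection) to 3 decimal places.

P(high score | lucky question selection) = 0.58×0.67×0.86 + 0.67×0.67×0.14 + 0.74×0.33×0.86 + 0.77×0.33×0.14 = 0.334196 + 0.062846 + 0.210012 + 0.035574 = 0.642628
Restricting to configurations with easy paper present: 0.210012 + 0.035574 = 0.245586.
So P(easy paper | high score, lucky question selection) = 0.245586/0.642628 ≈ 0.382.

P(easy paper | high score, lucky question selection) ≈ 0.382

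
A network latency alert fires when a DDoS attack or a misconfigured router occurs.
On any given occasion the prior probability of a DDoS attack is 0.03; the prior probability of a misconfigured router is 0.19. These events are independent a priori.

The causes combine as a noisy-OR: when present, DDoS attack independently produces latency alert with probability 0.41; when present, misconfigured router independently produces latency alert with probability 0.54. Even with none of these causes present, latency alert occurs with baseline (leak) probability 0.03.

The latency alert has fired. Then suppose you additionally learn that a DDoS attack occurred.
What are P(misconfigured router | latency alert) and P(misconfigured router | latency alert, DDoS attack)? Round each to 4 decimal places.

P(misconfigured router | latency alert) ≈ 0.7578; P(misconfigured router | latency alert, DDoS attack) ≈ 0.2878

Under noisy-OR, P(latency alert | causes) = 1 − (1−0.03)·∏(1−qᵢ) over the active causes.
By total probability over the 4 (DDoS attack, misconfigured router) configurations:
  P(latency alert) = 0.03·0.97·0.81 + 0.5538·0.97·0.19 + 0.4277·0.03·0.81 + 0.736742·0.03·0.19
        = 0.023571 + 0.102065 + 0.010393 + 0.004199 = 0.140228
The terms with misconfigured router present sum to 0.106264, so
  P(misconfigured router | latency alert) = 0.106264 / 0.140228 ≈ 0.7578

With the extra evidence:
For the numerator, keep only misconfigured router=true terms: 0.736742*0.19 = 0.139981
Denominator P(latency alert | DDoS attack): 0.4277*0.81 + 0.736742*0.19 = 0.486418
Posterior = 0.139981 / 0.486418 ≈ 0.2878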